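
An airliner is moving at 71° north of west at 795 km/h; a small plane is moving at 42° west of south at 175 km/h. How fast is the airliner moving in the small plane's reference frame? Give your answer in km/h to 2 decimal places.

Taking east as x and north as y: airliner velocity = (-258.827, 751.687) km/h; small plane velocity = (-117.098, -130.050) km/h.
Velocity of airliner relative to small plane = (-258.827, 751.687) − (-117.098, -130.050) = (-141.729, 881.738) km/h.
Magnitude = |(-141.729, 881.738)| = 893.056 km/h.

893.06 km/h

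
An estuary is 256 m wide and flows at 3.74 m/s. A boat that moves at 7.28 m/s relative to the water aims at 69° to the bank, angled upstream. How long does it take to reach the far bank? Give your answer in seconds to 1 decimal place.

The component of the boat's velocity perpendicular to the bank is 7.28 × sin 69° = 6.796 m/s.
Only the cross-stream component determines the crossing time; the current contributes nothing perpendicular to the bank.
Time = 256 / 6.796 = 37.667 s.

37.7 s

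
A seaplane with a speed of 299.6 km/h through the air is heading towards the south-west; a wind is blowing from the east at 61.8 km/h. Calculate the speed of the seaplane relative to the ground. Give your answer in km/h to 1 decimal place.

Taking east as x and north as y: velocity relative to the air = (-211.849, -211.849) km/h; the air relative to ground = (-61.800, 0.000) km/h.
Velocity relative to ground = (-211.849, -211.849) + (-61.800, 0.000) = (-273.649, -211.849) km/h.
Speed = |(-273.649, -211.849)| = 346.069 km/h.

346.1 km/h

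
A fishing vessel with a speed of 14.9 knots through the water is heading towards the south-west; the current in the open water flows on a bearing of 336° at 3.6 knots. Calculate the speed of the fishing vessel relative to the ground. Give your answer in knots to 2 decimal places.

14.02 knots

Taking east as x and north as y: velocity relative to the water = (-10.536, -10.536) knots; the water relative to ground = (-1.464, 3.289) knots.
Velocity relative to ground = (-10.536, -10.536) + (-1.464, 3.289) = (-12.000, -7.247) knots.
Speed = |(-12.000, -7.247)| = 14.019 knots.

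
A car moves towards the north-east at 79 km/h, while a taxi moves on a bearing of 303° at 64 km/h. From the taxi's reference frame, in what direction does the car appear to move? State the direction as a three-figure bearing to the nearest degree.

Taking east as x and north as y: car velocity = (55.861, 55.861) km/h; taxi velocity = (-53.675, 34.857) km/h.
Velocity of car relative to taxi = (55.861, 55.861) − (-53.675, 34.857) = (109.536, 21.005) km/h.
Bearing = atan2(109.54, 21.00) = 79.14° clockwise from north.

079°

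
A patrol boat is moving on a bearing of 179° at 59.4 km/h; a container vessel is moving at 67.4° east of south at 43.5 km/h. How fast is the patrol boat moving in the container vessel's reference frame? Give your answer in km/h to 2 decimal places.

57.89 km/h

Taking east as x and north as y: patrol boat velocity = (1.037, -59.391) km/h; container vessel velocity = (40.160, -16.717) km/h.
Velocity of patrol boat relative to container vessel = (1.037, -59.391) − (40.160, -16.717) = (-39.123, -42.674) km/h.
Magnitude = |(-39.123, -42.674)| = 57.894 km/h.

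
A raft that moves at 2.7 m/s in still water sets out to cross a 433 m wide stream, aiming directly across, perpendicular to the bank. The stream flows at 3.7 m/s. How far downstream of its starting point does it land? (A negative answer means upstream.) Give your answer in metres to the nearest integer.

Perpendicular speed = 2.700 m/s; crossing time = 433 / 2.700 = 160.370 s.
Net downstream speed = 3.700 m/s.
Drift = 3.700 × 160.370 = 593.370 m (downstream).

593 m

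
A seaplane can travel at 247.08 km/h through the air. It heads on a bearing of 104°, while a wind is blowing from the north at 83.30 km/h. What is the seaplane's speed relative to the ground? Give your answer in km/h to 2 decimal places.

Taking east as x and north as y: velocity relative to the air = (239.741, -59.774) km/h; the air relative to ground = (0.000, -83.300) km/h.
Velocity relative to ground = (239.741, -59.774) + (0.000, -83.300) = (239.741, -143.074) km/h.
Speed = |(239.741, -143.074)| = 279.188 km/h.

279.19 km/h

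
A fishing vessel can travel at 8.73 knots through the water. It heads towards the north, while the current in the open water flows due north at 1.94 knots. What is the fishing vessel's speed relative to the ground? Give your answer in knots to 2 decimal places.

Taking east as x and north as y: velocity relative to the water = (0.000, 8.730) knots; the water relative to ground = (0.000, 1.940) knots.
Velocity relative to ground = (0.000, 8.730) + (0.000, 1.940) = (0.000, 10.670) knots.
Speed = |(0.000, 10.670)| = 10.670 knots.

10.67 knots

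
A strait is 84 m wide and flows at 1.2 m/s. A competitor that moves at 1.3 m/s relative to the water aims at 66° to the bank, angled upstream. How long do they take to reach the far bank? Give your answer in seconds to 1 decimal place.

70.7 s

The component of the competitor's velocity perpendicular to the bank is 1.3 × sin 66° = 1.188 m/s.
The flow acts along the bank and has no component across it.
Time = 84 / 1.188 = 70.730 s.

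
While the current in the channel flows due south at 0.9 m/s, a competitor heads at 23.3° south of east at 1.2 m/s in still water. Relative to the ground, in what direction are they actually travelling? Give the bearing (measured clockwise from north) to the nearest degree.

Taking east as x and north as y: velocity relative to the water = (1.102, -0.475) m/s; the water relative to ground = (0.000, -0.900) m/s.
Velocity relative to ground = (1.102, -0.475) + (0.000, -0.900) = (1.102, -1.375) m/s.
Bearing = atan2(1.10, -1.37) = 141.28° clockwise from north.

141°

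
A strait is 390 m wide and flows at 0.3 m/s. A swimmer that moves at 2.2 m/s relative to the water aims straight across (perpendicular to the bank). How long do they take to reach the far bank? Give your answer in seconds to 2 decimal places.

The component of the swimmer's velocity perpendicular to the bank is 2.2 m/s.
Only the cross-stream component determines the crossing time; the current contributes nothing perpendicular to the bank.
Time = 390 / 2.200 = 177.273 s.

177.27 s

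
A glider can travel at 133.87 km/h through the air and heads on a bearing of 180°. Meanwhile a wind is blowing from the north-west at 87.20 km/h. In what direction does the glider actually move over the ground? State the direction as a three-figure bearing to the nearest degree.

Taking east as x and north as y: velocity relative to the air = (0.000, -133.870) km/h; the air relative to ground = (61.660, -61.660) km/h.
Velocity relative to ground = (0.000, -133.870) + (61.660, -61.660) = (61.660, -195.530) km/h.
Bearing = atan2(61.66, -195.53) = 162.50° clockwise from north.

162°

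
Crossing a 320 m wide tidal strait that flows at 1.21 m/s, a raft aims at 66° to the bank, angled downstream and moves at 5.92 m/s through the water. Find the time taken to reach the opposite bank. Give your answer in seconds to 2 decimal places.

The component of the raft's velocity perpendicular to the bank is 5.92 × sin 66° = 5.408 m/s.
The current is parallel to the bank, so it does not affect the crossing time.
Time = 320 / 5.408 = 59.170 s.

59.17 s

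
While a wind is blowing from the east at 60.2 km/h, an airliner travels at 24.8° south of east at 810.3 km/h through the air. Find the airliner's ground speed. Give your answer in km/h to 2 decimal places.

756.07 km/h

Taking east as x and north as y: velocity relative to the air = (735.572, -339.882) km/h; the air relative to ground = (-60.200, 0.000) km/h.
Velocity relative to ground = (735.572, -339.882) + (-60.200, 0.000) = (675.372, -339.882) km/h.
Speed = |(675.372, -339.882)| = 756.074 km/h.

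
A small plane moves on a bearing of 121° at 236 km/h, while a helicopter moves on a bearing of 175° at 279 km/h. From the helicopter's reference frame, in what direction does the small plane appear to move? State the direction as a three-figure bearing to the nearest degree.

Taking east as x and north as y: small plane velocity = (202.291, -121.549) km/h; helicopter velocity = (24.316, -277.938) km/h.
Velocity of small plane relative to helicopter = (202.291, -121.549) − (24.316, -277.938) = (177.975, 156.389) km/h.
Bearing = atan2(177.98, 156.39) = 48.69° clockwise from north.

049°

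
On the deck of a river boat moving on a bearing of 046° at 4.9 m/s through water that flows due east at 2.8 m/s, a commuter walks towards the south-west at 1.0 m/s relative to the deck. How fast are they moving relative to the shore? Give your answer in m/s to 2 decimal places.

In east/north components (m/s): commuter relative to river boat = (-0.707, -0.707); river boat relative to water = (3.525, 3.404); water relative to ground = (2.800, 0.000).
Sum = (5.618, 2.697) m/s.
Speed = |(5.618, 2.697)| = 6.231 m/s.

6.23 m/s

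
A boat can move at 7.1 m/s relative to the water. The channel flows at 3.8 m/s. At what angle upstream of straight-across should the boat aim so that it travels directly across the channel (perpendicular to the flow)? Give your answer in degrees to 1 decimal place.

To cancel the current, the upstream component of the boat's velocity must equal the flow: 7.1 sin θ = 3.8.
sin θ = 3.8 / 7.1 = 0.5352.
θ = arcsin(0.5352) = 32.358°.

32.4°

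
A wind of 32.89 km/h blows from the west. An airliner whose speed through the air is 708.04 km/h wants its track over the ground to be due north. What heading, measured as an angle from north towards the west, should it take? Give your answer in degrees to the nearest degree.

The wind pushes perpendicular to the desired track; the heading must have a component into the wind equal to 32.89 km/h: 708.04 sin θ = 32.89.
sin θ = 0.0465, so θ = 2.662°.

3°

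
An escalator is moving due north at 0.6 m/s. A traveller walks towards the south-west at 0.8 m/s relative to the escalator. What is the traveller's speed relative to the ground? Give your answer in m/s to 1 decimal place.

0.6 m/s

Taking east as x and north as y: escalator velocity = (0.000, 0.600) m/s; traveller velocity relative to escalator = (-0.566, -0.566) m/s.
Velocity relative to ground = (0.000, 0.600) + (-0.566, -0.566) = (-0.566, 0.034) m/s.
Speed = |(-0.566, 0.034)| = 0.567 m/s.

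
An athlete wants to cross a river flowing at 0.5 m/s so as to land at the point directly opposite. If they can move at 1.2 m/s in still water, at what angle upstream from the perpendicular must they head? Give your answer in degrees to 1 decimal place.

24.6°

To cancel the current, the upstream component of the athlete's velocity must equal the flow: 1.2 sin θ = 0.5.
sin θ = 0.5 / 1.2 = 0.4167.
θ = arcsin(0.4167) = 24.624°.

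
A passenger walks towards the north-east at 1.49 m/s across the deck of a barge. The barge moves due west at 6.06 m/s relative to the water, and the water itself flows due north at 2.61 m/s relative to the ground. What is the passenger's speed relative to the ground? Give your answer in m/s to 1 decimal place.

6.2 m/s

In east/north components (m/s): passenger relative to barge = (1.054, 1.054); barge relative to water = (-6.060, 0.000); water relative to ground = (0.000, 2.610).
Sum = (-5.006, 3.664) m/s.
Speed = |(-5.006, 3.664)| = 6.204 m/s.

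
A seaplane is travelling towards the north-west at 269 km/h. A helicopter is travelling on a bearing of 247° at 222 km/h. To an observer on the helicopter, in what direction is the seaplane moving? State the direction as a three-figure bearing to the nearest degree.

Taking east as x and north as y: seaplane velocity = (-190.212, 190.212) km/h; helicopter velocity = (-204.352, -86.742) km/h.
Velocity of seaplane relative to helicopter = (-190.212, 190.212) − (-204.352, -86.742) = (14.140, 276.954) km/h.
Bearing = atan2(14.14, 276.95) = 2.92° clockwise from north.

003°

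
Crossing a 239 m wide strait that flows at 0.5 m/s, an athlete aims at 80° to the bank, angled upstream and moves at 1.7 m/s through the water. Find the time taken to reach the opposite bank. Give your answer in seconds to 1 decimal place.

142.8 s

The component of the athlete's velocity perpendicular to the bank is 1.7 × sin 80° = 1.674 m/s.
Only the cross-stream component determines the crossing time; the current contributes nothing perpendicular to the bank.
Time = 239 / 1.674 = 142.757 s.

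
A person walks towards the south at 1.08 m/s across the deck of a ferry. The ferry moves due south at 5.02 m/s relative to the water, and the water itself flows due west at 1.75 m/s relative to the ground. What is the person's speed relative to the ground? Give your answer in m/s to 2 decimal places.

6.35 m/s

In east/north components (m/s): person relative to ferry = (0.000, -1.080); ferry relative to water = (0.000, -5.020); water relative to ground = (-1.750, 0.000).
Sum = (-1.750, -6.100) m/s.
Speed = |(-1.750, -6.100)| = 6.346 m/s.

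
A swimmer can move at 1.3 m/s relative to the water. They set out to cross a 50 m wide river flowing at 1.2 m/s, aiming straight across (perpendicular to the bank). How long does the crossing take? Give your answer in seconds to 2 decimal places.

38.46 s

The component of the swimmer's velocity perpendicular to the bank is 1.3 m/s.
The current is parallel to the bank, so it does not affect the crossing time.
Time = 50 / 1.300 = 38.462 s.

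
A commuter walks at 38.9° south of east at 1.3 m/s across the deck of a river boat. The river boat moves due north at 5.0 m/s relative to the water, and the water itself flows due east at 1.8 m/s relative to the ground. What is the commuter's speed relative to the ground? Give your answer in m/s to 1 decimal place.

In east/north components (m/s): commuter relative to river boat = (1.012, -0.816); river boat relative to water = (0.000, 5.000); water relative to ground = (1.800, 0.000).
Sum = (2.812, 4.184) m/s.
Speed = |(2.812, 4.184)| = 5.041 m/s.

5.0 m/s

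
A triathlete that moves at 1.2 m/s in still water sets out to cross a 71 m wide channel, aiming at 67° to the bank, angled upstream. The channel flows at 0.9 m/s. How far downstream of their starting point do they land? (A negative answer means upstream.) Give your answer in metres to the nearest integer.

Perpendicular speed = 1.105 m/s; crossing time = 71 / 1.105 = 64.276 s.
Net downstream speed = 0.431 m/s.
Drift = 0.431 × 64.276 = 27.711 m (downstream).

28 m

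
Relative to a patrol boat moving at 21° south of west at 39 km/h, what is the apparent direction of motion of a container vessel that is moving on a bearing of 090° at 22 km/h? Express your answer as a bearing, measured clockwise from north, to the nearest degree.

077°

Taking east as x and north as y: container vessel velocity = (22.000, 0.000) km/h; patrol boat velocity = (-36.410, -13.976) km/h.
Velocity of container vessel relative to patrol boat = (22.000, 0.000) − (-36.410, -13.976) = (58.410, 13.976) km/h.
Bearing = atan2(58.41, 13.98) = 76.54° clockwise from north.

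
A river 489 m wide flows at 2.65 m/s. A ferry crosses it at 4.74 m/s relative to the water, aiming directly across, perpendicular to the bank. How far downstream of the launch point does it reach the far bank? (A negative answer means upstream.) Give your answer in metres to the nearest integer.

273 m

Perpendicular speed = 4.740 m/s; crossing time = 489 / 4.740 = 103.165 s.
Net downstream speed = 2.650 m/s.
Drift = 2.650 × 103.165 = 273.386 m (downstream).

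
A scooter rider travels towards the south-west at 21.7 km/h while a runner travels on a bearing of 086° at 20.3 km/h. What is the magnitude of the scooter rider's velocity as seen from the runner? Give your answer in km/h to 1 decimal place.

39.3 km/h

Taking east as x and north as y: scooter rider velocity = (-15.344, -15.344) km/h; runner velocity = (20.251, 1.416) km/h.
Velocity of scooter rider relative to runner = (-15.344, -15.344) − (20.251, 1.416) = (-35.595, -16.760) km/h.
Magnitude = |(-35.595, -16.760)| = 39.343 km/h.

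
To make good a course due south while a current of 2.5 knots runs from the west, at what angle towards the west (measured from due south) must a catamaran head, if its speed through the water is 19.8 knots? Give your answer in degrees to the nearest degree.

7°

The current pushes perpendicular to the desired track; the heading must have a component into the current equal to 2.5 knots: 19.8 sin θ = 2.5.
sin θ = 0.1263, so θ = 7.254°.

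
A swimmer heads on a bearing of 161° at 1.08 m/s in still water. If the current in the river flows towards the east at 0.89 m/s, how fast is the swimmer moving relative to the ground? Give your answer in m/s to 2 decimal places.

Taking east as x and north as y: velocity relative to the water = (0.352, -1.021) m/s; the water relative to ground = (0.890, 0.000) m/s.
Velocity relative to ground = (0.352, -1.021) + (0.890, 0.000) = (1.242, -1.021) m/s.
Speed = |(1.242, -1.021)| = 1.608 m/s.

1.61 m/s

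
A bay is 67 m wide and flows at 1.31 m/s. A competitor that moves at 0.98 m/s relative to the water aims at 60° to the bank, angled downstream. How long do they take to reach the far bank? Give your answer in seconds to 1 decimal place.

The component of the competitor's velocity perpendicular to the bank is 0.98 × sin 60° = 0.849 m/s.
The flow acts along the bank and has no component across it.
Time = 67 / 0.849 = 78.944 s.

78.9 s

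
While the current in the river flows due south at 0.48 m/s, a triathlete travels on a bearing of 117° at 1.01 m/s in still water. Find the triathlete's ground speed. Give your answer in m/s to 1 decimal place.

Taking east as x and north as y: velocity relative to the water = (0.900, -0.459) m/s; the water relative to ground = (0.000, -0.480) m/s.
Velocity relative to ground = (0.900, -0.459) + (0.000, -0.480) = (0.900, -0.939) m/s.
Speed = |(0.900, -0.939)| = 1.300 m/s.

1.3 m/s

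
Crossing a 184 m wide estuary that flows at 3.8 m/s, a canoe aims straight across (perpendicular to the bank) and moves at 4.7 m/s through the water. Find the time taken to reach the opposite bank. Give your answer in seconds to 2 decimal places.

The component of the canoe's velocity perpendicular to the bank is 4.7 m/s.
The flow acts along the bank and has no component across it.
Time = 184 / 4.700 = 39.149 s.

39.15 s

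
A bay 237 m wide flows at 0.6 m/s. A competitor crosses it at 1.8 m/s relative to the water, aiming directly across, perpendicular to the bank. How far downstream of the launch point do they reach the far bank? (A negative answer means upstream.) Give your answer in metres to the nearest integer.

Perpendicular speed = 1.800 m/s; crossing time = 237 / 1.800 = 131.667 s.
Net downstream speed = 0.600 m/s.
Drift = 0.600 × 131.667 = 79.000 m (downstream).

79 m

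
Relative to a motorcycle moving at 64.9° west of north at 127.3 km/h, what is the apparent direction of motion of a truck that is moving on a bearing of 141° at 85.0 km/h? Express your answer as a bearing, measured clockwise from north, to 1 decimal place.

125.4°

Taking east as x and north as y: truck velocity = (53.492, -66.057) km/h; motorcycle velocity = (-115.279, 54.001) km/h.
Velocity of truck relative to motorcycle = (53.492, -66.057) − (-115.279, 54.001) = (168.771, -120.058) km/h.
Bearing = atan2(168.77, -120.06) = 125.43° clockwise from north.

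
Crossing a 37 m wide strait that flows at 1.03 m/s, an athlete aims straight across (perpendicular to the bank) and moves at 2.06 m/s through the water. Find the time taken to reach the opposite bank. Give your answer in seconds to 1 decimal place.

The component of the athlete's velocity perpendicular to the bank is 2.06 m/s.
The current is parallel to the bank, so it does not affect the crossing time.
Time = 37 / 2.060 = 17.961 s.

18.0 s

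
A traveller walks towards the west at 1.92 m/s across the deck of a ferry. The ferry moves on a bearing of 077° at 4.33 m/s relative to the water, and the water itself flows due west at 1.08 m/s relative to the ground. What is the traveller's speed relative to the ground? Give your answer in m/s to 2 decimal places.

1.56 m/s

In east/north components (m/s): traveller relative to ferry = (-1.920, 0.000); ferry relative to water = (4.219, 0.974); water relative to ground = (-1.080, 0.000).
Sum = (1.219, 0.974) m/s.
Speed = |(1.219, 0.974)| = 1.560 m/s.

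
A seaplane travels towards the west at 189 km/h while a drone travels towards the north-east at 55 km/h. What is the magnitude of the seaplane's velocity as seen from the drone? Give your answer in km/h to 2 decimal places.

Taking east as x and north as y: seaplane velocity = (-189.000, 0.000) km/h; drone velocity = (38.891, 38.891) km/h.
Velocity of seaplane relative to drone = (-189.000, 0.000) − (38.891, 38.891) = (-227.891, -38.891) km/h.
Magnitude = |(-227.891, -38.891)| = 231.186 km/h.

231.19 km/h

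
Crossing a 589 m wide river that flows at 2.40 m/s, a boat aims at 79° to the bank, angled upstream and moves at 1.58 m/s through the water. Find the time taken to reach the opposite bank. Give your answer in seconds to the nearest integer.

380 s

The component of the boat's velocity perpendicular to the bank is 1.58 × sin 79° = 1.551 m/s.
Only the cross-stream component determines the crossing time; the current contributes nothing perpendicular to the bank.
Time = 589 / 1.551 = 379.762 s.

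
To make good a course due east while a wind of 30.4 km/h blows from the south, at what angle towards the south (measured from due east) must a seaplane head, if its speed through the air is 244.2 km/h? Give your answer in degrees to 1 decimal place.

7.2°

The wind pushes perpendicular to the desired track; the heading must have a component into the wind equal to 30.4 km/h: 244.2 sin θ = 30.4.
sin θ = 0.1245, so θ = 7.151°.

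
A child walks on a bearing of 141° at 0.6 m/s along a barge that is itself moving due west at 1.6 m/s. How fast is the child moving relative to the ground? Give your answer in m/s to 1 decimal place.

Taking east as x and north as y: barge velocity = (-1.600, 0.000) m/s; child velocity relative to barge = (0.378, -0.466) m/s.
Velocity relative to ground = (-1.600, 0.000) + (0.378, -0.466) = (-1.222, -0.466) m/s.
Speed = |(-1.222, -0.466)| = 1.308 m/s.

1.3 m/s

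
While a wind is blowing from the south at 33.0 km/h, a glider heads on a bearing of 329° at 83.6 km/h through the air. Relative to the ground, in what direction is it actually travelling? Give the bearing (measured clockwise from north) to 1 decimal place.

337.6°

Taking east as x and north as y: velocity relative to the air = (-43.057, 71.659) km/h; the air relative to ground = (0.000, 33.000) km/h.
Velocity relative to ground = (-43.057, 71.659) + (0.000, 33.000) = (-43.057, 104.659) km/h.
Bearing = atan2(-43.06, 104.66) = 337.64° clockwise from north.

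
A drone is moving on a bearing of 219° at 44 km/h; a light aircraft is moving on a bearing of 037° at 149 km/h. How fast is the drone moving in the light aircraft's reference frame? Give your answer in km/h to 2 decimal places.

192.98 km/h

Taking east as x and north as y: drone velocity = (-27.690, -34.194) km/h; light aircraft velocity = (89.670, 118.997) km/h.
Velocity of drone relative to light aircraft = (-27.690, -34.194) − (89.670, 118.997) = (-117.361, -153.191) km/h.
Magnitude = |(-117.361, -153.191)| = 192.979 km/h.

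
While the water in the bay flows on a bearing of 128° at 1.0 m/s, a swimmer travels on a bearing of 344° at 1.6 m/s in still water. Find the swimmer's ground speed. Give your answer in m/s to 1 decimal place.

Taking east as x and north as y: velocity relative to the water = (-0.441, 1.538) m/s; the water relative to ground = (0.788, -0.616) m/s.
Velocity relative to ground = (-0.441, 1.538) + (0.788, -0.616) = (0.347, 0.922) m/s.
Speed = |(0.347, 0.922)| = 0.985 m/s.

1.0 m/s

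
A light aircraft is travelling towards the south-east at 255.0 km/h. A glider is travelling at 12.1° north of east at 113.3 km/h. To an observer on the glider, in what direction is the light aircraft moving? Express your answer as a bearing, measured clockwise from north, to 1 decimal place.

Taking east as x and north as y: light aircraft velocity = (180.312, -180.312) km/h; glider velocity = (110.783, 23.750) km/h.
Velocity of light aircraft relative to glider = (180.312, -180.312) − (110.783, 23.750) = (69.529, -204.062) km/h.
Bearing = atan2(69.53, -204.06) = 161.18° clockwise from north.

161.2°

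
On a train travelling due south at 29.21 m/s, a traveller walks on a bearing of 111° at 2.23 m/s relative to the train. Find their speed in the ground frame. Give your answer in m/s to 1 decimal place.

Taking east as x and north as y: train velocity = (0.000, -29.210) m/s; traveller velocity relative to train = (2.082, -0.799) m/s.
Velocity relative to ground = (0.000, -29.210) + (2.082, -0.799) = (2.082, -30.009) m/s.
Speed = |(2.082, -30.009)| = 30.081 m/s.

30.1 m/s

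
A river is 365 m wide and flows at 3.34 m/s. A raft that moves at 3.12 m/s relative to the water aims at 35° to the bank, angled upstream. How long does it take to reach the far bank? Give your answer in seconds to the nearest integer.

The component of the raft's velocity perpendicular to the bank is 3.12 × sin 35° = 1.790 m/s.
The flow acts along the bank and has no component across it.
Time = 365 / 1.790 = 203.961 s.

204 s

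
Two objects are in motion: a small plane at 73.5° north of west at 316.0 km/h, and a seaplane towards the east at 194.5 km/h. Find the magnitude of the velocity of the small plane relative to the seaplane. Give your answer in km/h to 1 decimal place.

Taking east as x and north as y: small plane velocity = (-89.749, 302.987) km/h; seaplane velocity = (194.500, 0.000) km/h.
Velocity of small plane relative to seaplane = (-89.749, 302.987) − (194.500, 0.000) = (-284.249, 302.987) km/h.
Magnitude = |(-284.249, 302.987)| = 415.450 km/h.

415.4 km/h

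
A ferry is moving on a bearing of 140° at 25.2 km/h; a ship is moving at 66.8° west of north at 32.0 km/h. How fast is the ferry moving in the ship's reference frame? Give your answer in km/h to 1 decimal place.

Taking east as x and north as y: ferry velocity = (16.198, -19.304) km/h; ship velocity = (-29.412, 12.606) km/h.
Velocity of ferry relative to ship = (16.198, -19.304) − (-29.412, 12.606) = (45.611, -31.910) km/h.
Magnitude = |(45.611, -31.910)| = 55.665 km/h.

55.7 km/h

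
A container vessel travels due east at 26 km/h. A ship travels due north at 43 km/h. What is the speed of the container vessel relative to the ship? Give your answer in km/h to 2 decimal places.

Taking east as x and north as y: container vessel velocity = (26.000, 0.000) km/h; ship velocity = (0.000, 43.000) km/h.
Velocity of container vessel relative to ship = (26.000, 0.000) − (0.000, 43.000) = (26.000, -43.000) km/h.
Magnitude = |(26.000, -43.000)| = 50.249 km/h.

50.25 km/h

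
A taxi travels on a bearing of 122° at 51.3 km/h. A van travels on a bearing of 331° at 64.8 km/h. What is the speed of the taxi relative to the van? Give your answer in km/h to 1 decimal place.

112.5 km/h

Taking east as x and north as y: taxi velocity = (43.505, -27.185) km/h; van velocity = (-31.416, 56.675) km/h.
Velocity of taxi relative to van = (43.505, -27.185) − (-31.416, 56.675) = (74.921, -83.860) km/h.
Magnitude = |(74.921, -83.860)| = 112.453 km/h.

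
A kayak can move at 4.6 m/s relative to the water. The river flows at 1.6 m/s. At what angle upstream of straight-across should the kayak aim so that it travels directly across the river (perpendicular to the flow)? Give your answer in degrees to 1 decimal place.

20.4°

To cancel the current, the upstream component of the kayak's velocity must equal the flow: 4.6 sin θ = 1.6.
sin θ = 1.6 / 4.6 = 0.3478.
θ = arcsin(0.3478) = 20.354°.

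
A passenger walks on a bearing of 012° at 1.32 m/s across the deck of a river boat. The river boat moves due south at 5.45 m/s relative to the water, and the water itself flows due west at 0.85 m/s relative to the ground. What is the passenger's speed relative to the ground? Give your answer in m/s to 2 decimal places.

4.20 m/s

In east/north components (m/s): passenger relative to river boat = (0.274, 1.291); river boat relative to water = (0.000, -5.450); water relative to ground = (-0.850, 0.000).
Sum = (-0.576, -4.159) m/s.
Speed = |(-0.576, -4.159)| = 4.198 m/s.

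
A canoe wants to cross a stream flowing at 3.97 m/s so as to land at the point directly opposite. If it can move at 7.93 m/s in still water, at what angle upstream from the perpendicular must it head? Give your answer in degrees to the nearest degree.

30°

To cancel the current, the upstream component of the canoe's velocity must equal the flow: 7.93 sin θ = 3.97.
sin θ = 3.97 / 7.93 = 0.5006.
θ = arcsin(0.5006) = 30.042°.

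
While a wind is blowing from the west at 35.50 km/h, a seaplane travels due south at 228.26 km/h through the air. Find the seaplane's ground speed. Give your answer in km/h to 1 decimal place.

231.0 km/h

Taking east as x and north as y: velocity relative to the air = (0.000, -228.260) km/h; the air relative to ground = (35.500, 0.000) km/h.
Velocity relative to ground = (0.000, -228.260) + (35.500, 0.000) = (35.500, -228.260) km/h.
Speed = |(35.500, -228.260)| = 231.004 km/h.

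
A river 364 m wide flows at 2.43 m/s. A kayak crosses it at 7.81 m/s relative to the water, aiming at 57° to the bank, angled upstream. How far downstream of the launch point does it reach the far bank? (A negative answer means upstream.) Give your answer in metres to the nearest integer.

-101 m

Perpendicular speed = 6.550 m/s; crossing time = 364 / 6.550 = 55.572 s.
Net downstream speed = -1.824 m/s.
Drift = -1.824 × 55.572 = -101.343 m (upstream).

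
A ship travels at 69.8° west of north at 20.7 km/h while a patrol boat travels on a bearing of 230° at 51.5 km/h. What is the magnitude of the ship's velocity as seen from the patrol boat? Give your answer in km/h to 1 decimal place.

Taking east as x and north as y: ship velocity = (-19.427, 7.148) km/h; patrol boat velocity = (-39.451, -33.104) km/h.
Velocity of ship relative to patrol boat = (-19.427, 7.148) − (-39.451, -33.104) = (20.024, 40.251) km/h.
Magnitude = |(20.024, 40.251)| = 44.957 km/h.

45.0 km/h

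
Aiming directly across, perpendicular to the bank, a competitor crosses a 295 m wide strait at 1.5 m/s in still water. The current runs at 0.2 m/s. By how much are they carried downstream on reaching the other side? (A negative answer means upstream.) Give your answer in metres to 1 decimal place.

Perpendicular speed = 1.500 m/s; crossing time = 295 / 1.500 = 196.667 s.
Net downstream speed = 0.200 m/s.
Drift = 0.200 × 196.667 = 39.333 m (downstream).

39.3 m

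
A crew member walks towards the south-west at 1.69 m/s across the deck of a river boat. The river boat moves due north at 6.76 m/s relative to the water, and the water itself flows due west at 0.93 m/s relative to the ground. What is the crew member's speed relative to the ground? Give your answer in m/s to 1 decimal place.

In east/north components (m/s): crew member relative to river boat = (-1.195, -1.195); river boat relative to water = (0.000, 6.760); water relative to ground = (-0.930, 0.000).
Sum = (-2.125, 5.565) m/s.
Speed = |(-2.125, 5.565)| = 5.957 m/s.

6.0 m/s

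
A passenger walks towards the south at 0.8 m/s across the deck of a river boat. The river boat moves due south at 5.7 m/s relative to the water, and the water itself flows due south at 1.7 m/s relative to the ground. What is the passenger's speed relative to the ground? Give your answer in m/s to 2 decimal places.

In east/north components (m/s): passenger relative to river boat = (0.000, -0.800); river boat relative to water = (0.000, -5.700); water relative to ground = (0.000, -1.700).
Sum = (0.000, -8.200) m/s.
Speed = |(0.000, -8.200)| = 8.200 m/s.

8.20 m/s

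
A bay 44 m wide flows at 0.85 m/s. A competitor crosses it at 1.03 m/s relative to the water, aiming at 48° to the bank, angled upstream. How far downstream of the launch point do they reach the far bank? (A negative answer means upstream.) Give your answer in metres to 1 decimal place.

9.2 m

Perpendicular speed = 0.765 m/s; crossing time = 44 / 0.765 = 57.483 s.
Net downstream speed = 0.161 m/s.
Drift = 0.161 × 57.483 = 9.243 m (downstream).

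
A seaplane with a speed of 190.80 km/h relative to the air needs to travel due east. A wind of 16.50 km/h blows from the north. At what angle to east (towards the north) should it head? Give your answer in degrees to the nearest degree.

5°

The wind pushes perpendicular to the desired track; the heading must have a component into the wind equal to 16.50 km/h: 190.80 sin θ = 16.50.
sin θ = 0.0865, so θ = 4.961°.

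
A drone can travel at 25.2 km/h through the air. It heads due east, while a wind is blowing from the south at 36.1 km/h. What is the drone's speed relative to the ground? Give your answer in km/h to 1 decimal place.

Taking east as x and north as y: velocity relative to the air = (25.200, 0.000) km/h; the air relative to ground = (0.000, 36.100) km/h.
Velocity relative to ground = (25.200, 0.000) + (0.000, 36.100) = (25.200, 36.100) km/h.
Speed = |(25.200, 36.100)| = 44.026 km/h.

44.0 km/h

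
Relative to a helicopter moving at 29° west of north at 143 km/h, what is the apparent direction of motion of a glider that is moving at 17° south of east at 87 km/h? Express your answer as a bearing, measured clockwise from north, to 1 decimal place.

Taking east as x and north as y: glider velocity = (83.199, -25.436) km/h; helicopter velocity = (-69.328, 125.071) km/h.
Velocity of glider relative to helicopter = (83.199, -25.436) − (-69.328, 125.071) = (152.526, -150.507) km/h.
Bearing = atan2(152.53, -150.51) = 134.62° clockwise from north.

134.6°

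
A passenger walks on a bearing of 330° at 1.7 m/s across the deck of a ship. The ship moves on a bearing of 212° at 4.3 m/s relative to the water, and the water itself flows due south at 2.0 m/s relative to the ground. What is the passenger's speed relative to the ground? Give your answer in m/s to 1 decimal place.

In east/north components (m/s): passenger relative to ship = (-0.850, 1.472); ship relative to water = (-2.279, -3.647); water relative to ground = (0.000, -2.000).
Sum = (-3.129, -4.174) m/s.
Speed = |(-3.129, -4.174)| = 5.217 m/s.

5.2 m/s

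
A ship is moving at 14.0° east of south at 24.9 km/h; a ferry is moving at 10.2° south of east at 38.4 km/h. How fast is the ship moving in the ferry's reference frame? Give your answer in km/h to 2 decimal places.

36.20 km/h

Taking east as x and north as y: ship velocity = (6.024, -24.160) km/h; ferry velocity = (37.793, -6.800) km/h.
Velocity of ship relative to ferry = (6.024, -24.160) − (37.793, -6.800) = (-31.769, -17.360) km/h.
Magnitude = |(-31.769, -17.360)| = 36.203 km/h.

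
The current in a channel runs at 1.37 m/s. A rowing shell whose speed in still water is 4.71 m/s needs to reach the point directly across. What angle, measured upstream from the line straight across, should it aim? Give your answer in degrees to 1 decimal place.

To cancel the current, the upstream component of the rowing shell's velocity must equal the flow: 4.71 sin θ = 1.37.
sin θ = 1.37 / 4.71 = 0.2909.
θ = arcsin(0.2909) = 16.910°.

16.9°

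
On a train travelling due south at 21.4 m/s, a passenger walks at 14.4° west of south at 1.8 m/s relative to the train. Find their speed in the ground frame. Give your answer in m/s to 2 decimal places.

23.15 m/s

Taking east as x and north as y: train velocity = (0.000, -21.400) m/s; passenger velocity relative to train = (-0.448, -1.743) m/s.
Velocity relative to ground = (0.000, -21.400) + (-0.448, -1.743) = (-0.448, -23.143) m/s.
Speed = |(-0.448, -23.143)| = 23.148 m/s.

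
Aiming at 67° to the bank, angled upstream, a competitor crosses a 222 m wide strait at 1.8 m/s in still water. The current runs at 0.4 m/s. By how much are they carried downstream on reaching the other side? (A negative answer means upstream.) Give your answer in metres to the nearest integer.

-41 m

Perpendicular speed = 1.657 m/s; crossing time = 222 / 1.657 = 133.984 s.
Net downstream speed = -0.303 m/s.
Drift = -0.303 × 133.984 = -40.640 m (upstream).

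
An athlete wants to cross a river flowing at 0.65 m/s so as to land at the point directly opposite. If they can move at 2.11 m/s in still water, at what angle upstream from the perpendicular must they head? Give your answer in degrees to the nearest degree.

To cancel the current, the upstream component of the athlete's velocity must equal the flow: 2.11 sin θ = 0.65.
sin θ = 0.65 / 2.11 = 0.3081.
θ = arcsin(0.3081) = 17.942°.

18°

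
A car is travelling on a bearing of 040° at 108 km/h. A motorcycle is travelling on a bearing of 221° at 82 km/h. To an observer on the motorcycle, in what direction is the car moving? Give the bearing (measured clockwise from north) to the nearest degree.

040°

Taking east as x and north as y: car velocity = (69.421, 82.733) km/h; motorcycle velocity = (-53.797, -61.886) km/h.
Velocity of car relative to motorcycle = (69.421, 82.733) − (-53.797, -61.886) = (123.218, 144.619) km/h.
Bearing = atan2(123.22, 144.62) = 40.43° clockwise from north.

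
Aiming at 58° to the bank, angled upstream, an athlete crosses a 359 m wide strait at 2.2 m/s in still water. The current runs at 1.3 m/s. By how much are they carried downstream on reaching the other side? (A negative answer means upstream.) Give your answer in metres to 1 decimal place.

Perpendicular speed = 1.866 m/s; crossing time = 359 / 1.866 = 192.420 s.
Net downstream speed = 0.134 m/s.
Drift = 0.134 × 192.420 = 25.819 m (downstream).

25.8 m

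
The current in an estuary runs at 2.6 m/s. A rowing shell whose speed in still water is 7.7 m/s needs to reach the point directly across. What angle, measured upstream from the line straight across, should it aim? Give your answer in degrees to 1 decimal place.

19.7°

To cancel the current, the upstream component of the rowing shell's velocity must equal the flow: 7.7 sin θ = 2.6.
sin θ = 2.6 / 7.7 = 0.3377.
θ = arcsin(0.3377) = 19.735°.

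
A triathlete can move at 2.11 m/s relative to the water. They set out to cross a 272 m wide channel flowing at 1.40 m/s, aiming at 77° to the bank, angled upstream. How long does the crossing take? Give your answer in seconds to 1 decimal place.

132.3 s

The component of the triathlete's velocity perpendicular to the bank is 2.11 × sin 77° = 2.056 m/s.
The flow acts along the bank and has no component across it.
Time = 272 / 2.056 = 132.301 s.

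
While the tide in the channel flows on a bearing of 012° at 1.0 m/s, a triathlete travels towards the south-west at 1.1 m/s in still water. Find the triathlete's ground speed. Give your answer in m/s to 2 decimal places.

0.60 m/s

Taking east as x and north as y: velocity relative to the water = (-0.778, -0.778) m/s; the water relative to ground = (0.208, 0.978) m/s.
Velocity relative to ground = (-0.778, -0.778) + (0.208, 0.978) = (-0.570, 0.200) m/s.
Speed = |(-0.570, 0.200)| = 0.604 m/s.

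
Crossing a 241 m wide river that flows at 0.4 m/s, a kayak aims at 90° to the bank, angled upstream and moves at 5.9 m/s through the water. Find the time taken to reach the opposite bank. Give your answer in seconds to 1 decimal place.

The component of the kayak's velocity perpendicular to the bank is 5.9 m/s.
Only the cross-stream component determines the crossing time; the current contributes nothing perpendicular to the bank.
Time = 241 / 5.900 = 40.847 s.

40.8 s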